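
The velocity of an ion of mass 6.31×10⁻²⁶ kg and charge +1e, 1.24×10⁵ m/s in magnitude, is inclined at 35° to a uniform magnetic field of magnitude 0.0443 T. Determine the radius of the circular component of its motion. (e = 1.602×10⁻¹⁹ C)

r ≈ 0.632 m

v⊥ = v sinθ = 1.24×10⁵·sin35° ≈ 7.112×10⁴ m/s.
r = m v⊥/(|q|B) = (6.31×10⁻²⁶)(7.112×10⁴)/((1.602×10⁻¹⁹)(0.0443)) ≈ 0.632 m.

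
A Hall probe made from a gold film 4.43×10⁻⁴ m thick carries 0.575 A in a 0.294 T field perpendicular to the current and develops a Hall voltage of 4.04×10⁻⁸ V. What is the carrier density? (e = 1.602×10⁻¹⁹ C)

From V_H = IB/(n e t), n = IB/(V_H e t).
n = (0.575)(0.294)/((4.04×10⁻⁸)(1.602×10⁻¹⁹)(4.43×10⁻⁴)) ≈ 5.90×10²⁸ m⁻³.

n ≈ 5.90×10²⁸ m⁻³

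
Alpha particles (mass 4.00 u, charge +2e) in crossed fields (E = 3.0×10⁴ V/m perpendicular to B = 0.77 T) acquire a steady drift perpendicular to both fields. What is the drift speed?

v_d ≈ 3.9×10⁴ m/s

In crossed fields the guiding centre drifts at v_d = |E×B|/B² = E/B, independent of charge and mass.
v_d = 3.0×10⁴/0.77 = 3.9×10⁴ m/s.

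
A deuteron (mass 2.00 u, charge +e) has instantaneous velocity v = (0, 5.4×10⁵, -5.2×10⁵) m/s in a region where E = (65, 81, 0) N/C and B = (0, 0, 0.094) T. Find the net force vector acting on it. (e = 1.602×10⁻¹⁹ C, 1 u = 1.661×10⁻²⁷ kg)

v×B = (5.08×10⁴, 0, 0) N/C.
E + v×B = (5.08×10⁴, 81.0, 0) N/C.
F = q(E + v×B) = (1.602×10⁻¹⁹ C)·(5.08×10⁴, 81.0, 0) = (8.14×10⁻¹⁵, 1.30×10⁻¹⁷, 0) N.

F ≈ (8.14×10⁻¹⁵, 1.30×10⁻¹⁷, 0) N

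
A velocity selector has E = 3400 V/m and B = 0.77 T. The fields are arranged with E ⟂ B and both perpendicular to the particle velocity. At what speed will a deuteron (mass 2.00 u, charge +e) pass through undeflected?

v = 4400 m/s

Straight-line motion ⇒ electric and magnetic forces cancel, so E = vB.
v = E/B = 3400/0.77 = 4400 m/s.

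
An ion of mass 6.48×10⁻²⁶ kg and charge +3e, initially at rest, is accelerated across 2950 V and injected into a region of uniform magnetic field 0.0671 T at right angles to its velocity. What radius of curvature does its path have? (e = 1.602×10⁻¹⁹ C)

r ≈ 0.420 m

Acceleration: |q|V = ½mv² ⇒ v = √(2|q|V/m) = √(2·4.806×10⁻¹⁹·2950/6.48×10⁻²⁶) ≈ 2.092×10⁵ m/s.
In the field: r = mv/(|q|B) = (6.48×10⁻²⁶)(2.092×10⁵)/((4.806×10⁻¹⁹)(0.0671)) ≈ 0.420 m.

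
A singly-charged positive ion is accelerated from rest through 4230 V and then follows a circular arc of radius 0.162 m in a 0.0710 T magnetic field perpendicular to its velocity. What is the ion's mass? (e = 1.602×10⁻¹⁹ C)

Combine |q|V = ½mv² and r = mv/(|q|B): eliminate v to get m = qB²r²/(2V).
m = (1.602×10⁻¹⁹)(0.0710)²(0.162)²/(2·4230) ≈ 2.51×10⁻²⁷ kg.

m ≈ 2.51×10⁻²⁷ kg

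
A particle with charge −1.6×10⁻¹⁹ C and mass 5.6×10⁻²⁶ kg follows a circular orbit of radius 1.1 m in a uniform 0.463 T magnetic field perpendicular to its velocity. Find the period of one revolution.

The cyclotron period depends only on m, q, B: T = 2πm/(|q|B).
T = 2π(5.6×10⁻²⁶)/((1.6×10⁻¹⁹)(0.463)) ≈ 4.75×10⁻⁶ s.

T ≈ 4.75×10⁻⁶ s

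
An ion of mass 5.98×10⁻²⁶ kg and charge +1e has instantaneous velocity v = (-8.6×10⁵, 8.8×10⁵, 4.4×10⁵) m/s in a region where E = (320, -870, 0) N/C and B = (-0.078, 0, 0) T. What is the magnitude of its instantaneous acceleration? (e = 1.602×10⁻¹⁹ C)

v×B = (0, -3.43×10⁴, 6.86×10⁴) N/C.
E + v×B = (320, -3.52×10⁴, 6.86×10⁴) N/C.
F = q(E + v×B) = (1.602×10⁻¹⁹ C)·(320, -3.52×10⁴, 6.86×10⁴) = (5.13×10⁻¹⁷, -5.64×10⁻¹⁵, 1.10×10⁻¹⁴) N.
|a| = |F|/m = 1.236×10⁻¹⁴/5.98×10⁻²⁶ ≈ 2.07×10¹¹ m/s².

|a| ≈ 2.07×10¹¹ m/s²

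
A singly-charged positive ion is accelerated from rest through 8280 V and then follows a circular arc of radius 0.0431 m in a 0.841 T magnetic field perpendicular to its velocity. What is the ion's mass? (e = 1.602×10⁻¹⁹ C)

m ≈ 1.27×10⁻²⁶ kg

Combine |q|V = ½mv² and r = mv/(|q|B): eliminate v to get m = qB²r²/(2V).
m = (1.602×10⁻¹⁹)(0.841)²(0.0431)²/(2·8280) ≈ 1.27×10⁻²⁶ kg.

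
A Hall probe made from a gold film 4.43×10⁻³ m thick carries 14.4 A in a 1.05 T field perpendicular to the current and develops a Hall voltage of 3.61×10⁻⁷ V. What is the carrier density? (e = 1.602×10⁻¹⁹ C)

n ≈ 5.90×10²⁸ m⁻³

From V_H = IB/(n e t), n = IB/(V_H e t).
n = (14.4)(1.05)/((3.61×10⁻⁷)(1.602×10⁻¹⁹)(4.43×10⁻³)) ≈ 5.90×10²⁸ m⁻³.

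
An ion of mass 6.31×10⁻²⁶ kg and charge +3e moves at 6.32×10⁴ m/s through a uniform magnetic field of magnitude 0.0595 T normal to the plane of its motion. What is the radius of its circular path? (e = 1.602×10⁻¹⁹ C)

r ≈ 0.139 m

The magnetic force provides the centripetal force: |q|vB = mv²/r.
r = mv/(|q|B) = (6.31×10⁻²⁶)(6.32×10⁴)/((4.806×10⁻¹⁹)(0.0595)) ≈ 0.139 m.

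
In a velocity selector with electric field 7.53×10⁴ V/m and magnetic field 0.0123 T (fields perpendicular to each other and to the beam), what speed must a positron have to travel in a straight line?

For undeflected motion the electric and magnetic forces balance: qE = qvB.
v = E/B = 7.53×10⁴/0.0123 = 6.12×10⁶ m/s.

v = 6.12×10⁶ m/s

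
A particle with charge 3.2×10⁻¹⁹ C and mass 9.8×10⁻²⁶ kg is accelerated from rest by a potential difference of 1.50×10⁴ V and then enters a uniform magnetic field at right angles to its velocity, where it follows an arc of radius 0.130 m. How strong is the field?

v = √(2|q|V/m) = √(2·3.2×10⁻¹⁹·1.50×10⁴/9.8×10⁻²⁶) ≈ 3.130×10⁵ m/s.
B = mv/(|q|r) = (9.8×10⁻²⁶)(3.130×10⁵)/((3.2×10⁻¹⁹)(0.130)) ≈ 0.737 T.

B ≈ 0.737 T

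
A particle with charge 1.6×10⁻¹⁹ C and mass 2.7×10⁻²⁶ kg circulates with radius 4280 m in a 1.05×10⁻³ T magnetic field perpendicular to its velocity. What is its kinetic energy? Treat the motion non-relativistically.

v = |q|Br/m, then KE = ½mv² = (qBr)²/(2m).
v = (1.6×10⁻¹⁹)(1.05×10⁻³)(4280)/2.7×10⁻²⁶ ≈ 2.663×10⁷ m/s.
KE = ½(2.7×10⁻²⁶)(2.663×10⁷)² ≈ 9.57×10⁻¹² J.

KE ≈ 9.57×10⁻¹² J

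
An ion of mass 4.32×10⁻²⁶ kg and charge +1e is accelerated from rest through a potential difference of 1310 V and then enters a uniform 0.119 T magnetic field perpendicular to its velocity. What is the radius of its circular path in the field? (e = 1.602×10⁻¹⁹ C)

Acceleration: |q|V = ½mv² ⇒ v = √(2|q|V/m) = √(2·1.602×10⁻¹⁹·1310/4.32×10⁻²⁶) ≈ 9.857×10⁴ m/s.
In the field: r = mv/(|q|B) = (4.32×10⁻²⁶)(9.857×10⁴)/((1.602×10⁻¹⁹)(0.119)) ≈ 0.223 m.

r ≈ 0.223 m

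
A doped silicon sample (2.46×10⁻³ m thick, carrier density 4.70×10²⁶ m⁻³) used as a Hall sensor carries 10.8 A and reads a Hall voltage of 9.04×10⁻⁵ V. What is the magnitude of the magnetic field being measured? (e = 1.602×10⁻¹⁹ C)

B ≈ 1.55 T

From V_H = IB/(n e t), B = V_H n e t / I.
B = (9.04×10⁻⁵)(4.70×10²⁶)(1.602×10⁻¹⁹)(2.46×10⁻³)/10.8 ≈ 1.55 T.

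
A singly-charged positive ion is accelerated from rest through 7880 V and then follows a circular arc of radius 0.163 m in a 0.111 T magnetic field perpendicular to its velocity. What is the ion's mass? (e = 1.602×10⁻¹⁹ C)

m ≈ 3.33×10⁻²⁷ kg

Combine |q|V = ½mv² and r = mv/(|q|B): eliminate v to get m = qB²r²/(2V).
m = (1.602×10⁻¹⁹)(0.111)²(0.163)²/(2·7880) ≈ 3.33×10⁻²⁷ kg.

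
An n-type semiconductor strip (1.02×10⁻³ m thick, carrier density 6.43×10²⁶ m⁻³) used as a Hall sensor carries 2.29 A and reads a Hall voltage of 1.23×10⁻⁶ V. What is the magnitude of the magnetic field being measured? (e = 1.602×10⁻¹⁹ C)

From V_H = IB/(n e t), B = V_H n e t / I.
B = (1.23×10⁻⁶)(6.43×10²⁶)(1.602×10⁻¹⁹)(1.02×10⁻³)/2.29 ≈ 0.0564 T.

B ≈ 0.0564 T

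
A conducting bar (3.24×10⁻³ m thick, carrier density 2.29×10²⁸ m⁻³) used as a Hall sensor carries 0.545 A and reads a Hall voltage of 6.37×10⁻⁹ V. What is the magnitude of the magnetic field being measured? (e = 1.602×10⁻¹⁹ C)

B ≈ 0.139 T

From V_H = IB/(n e t), B = V_H n e t / I.
B = (6.37×10⁻⁹)(2.29×10²⁸)(1.602×10⁻¹⁹)(3.24×10⁻³)/0.545 ≈ 0.139 T.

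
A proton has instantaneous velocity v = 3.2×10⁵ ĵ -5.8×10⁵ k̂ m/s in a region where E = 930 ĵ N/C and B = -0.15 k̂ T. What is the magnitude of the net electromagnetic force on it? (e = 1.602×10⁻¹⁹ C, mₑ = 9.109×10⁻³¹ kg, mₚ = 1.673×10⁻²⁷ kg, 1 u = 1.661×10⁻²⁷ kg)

v×B = (-4.80×10⁴, 0, 0) N/C.
E + v×B = (-4.80×10⁴, 930, 0) N/C.
F = q(E + v×B) = (1.602×10⁻¹⁹ C)·(-4.80×10⁴, 930, 0) = (-7.69×10⁻¹⁵, 1.49×10⁻¹⁶, 0) N.
|F| = 7.69×10⁻¹⁵ N.

|F| ≈ 7.69×10⁻¹⁵ N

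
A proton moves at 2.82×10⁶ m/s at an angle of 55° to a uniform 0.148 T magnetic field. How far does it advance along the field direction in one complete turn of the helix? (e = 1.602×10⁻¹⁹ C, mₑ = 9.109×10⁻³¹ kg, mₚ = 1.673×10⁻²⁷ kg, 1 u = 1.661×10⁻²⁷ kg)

p ≈ 0.717 m

v∥ = v cosθ = 2.82×10⁶·cos55° ≈ 1.617×10⁶ m/s.
T = 2πm/(|q|B) = 2π(1.673×10⁻²⁷)/((1.602×10⁻¹⁹)(0.148)) ≈ 4.434×10⁻⁷ s.
pitch = v∥ T = (1.617×10⁶)(4.434×10⁻⁷) ≈ 0.717 m.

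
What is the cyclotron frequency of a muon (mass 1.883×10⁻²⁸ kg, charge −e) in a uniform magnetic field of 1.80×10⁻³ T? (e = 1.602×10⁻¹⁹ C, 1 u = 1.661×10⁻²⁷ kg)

f = |q|B/(2πm).
f = (1.602×10⁻¹⁹)(1.80×10⁻³)/(2π·1.883×10⁻²⁸) ≈ 2.44×10⁵ Hz.

f ≈ 2.44×10⁵ Hz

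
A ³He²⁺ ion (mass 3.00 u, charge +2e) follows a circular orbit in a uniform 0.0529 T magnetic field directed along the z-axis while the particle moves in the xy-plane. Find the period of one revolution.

The cyclotron period depends only on m, q, B: T = 2πm/(|q|B).
T = 2π(4.983×10⁻²⁷)/((3.204×10⁻¹⁹)(0.0529)) ≈ 1.85×10⁻⁶ s.

T ≈ 1.85×10⁻⁶ s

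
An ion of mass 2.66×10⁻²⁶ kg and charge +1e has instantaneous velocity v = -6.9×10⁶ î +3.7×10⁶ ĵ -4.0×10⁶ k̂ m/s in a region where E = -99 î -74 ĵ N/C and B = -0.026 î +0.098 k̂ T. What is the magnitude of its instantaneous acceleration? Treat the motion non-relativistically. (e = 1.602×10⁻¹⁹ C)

|a| ≈ 5.21×10¹² m/s²

v×B = (3.63×10⁵, 7.80×10⁵, 9.62×10⁴) N/C.
E + v×B = (3.63×10⁵, 7.80×10⁵, 9.62×10⁴) N/C.
F = q(E + v×B) = (1.602×10⁻¹⁹ C)·(3.63×10⁵, 7.80×10⁵, 9.62×10⁴) = (5.81×10⁻¹⁴, 1.25×10⁻¹³, 1.54×10⁻¹⁴) N.
|a| = |F|/m = 1.387×10⁻¹³/2.66×10⁻²⁶ ≈ 5.21×10¹² m/s².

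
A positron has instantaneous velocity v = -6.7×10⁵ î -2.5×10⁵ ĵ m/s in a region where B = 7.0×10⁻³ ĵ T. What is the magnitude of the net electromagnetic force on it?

v×B = (0, 0, -4690) N/C.
F = q v×B = (1.602×10⁻¹⁹ C)·(0, 0, -4690) = (0, 0, -7.51×10⁻¹⁶) N.
|F| = 7.51×10⁻¹⁶ N.

|F| ≈ 7.51×10⁻¹⁶ N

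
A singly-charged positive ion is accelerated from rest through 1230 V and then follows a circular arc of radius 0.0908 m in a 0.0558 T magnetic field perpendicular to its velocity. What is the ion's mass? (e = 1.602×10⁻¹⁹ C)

Combine |q|V = ½mv² and r = mv/(|q|B): eliminate v to get m = qB²r²/(2V).
m = (1.602×10⁻¹⁹)(0.0558)²(0.0908)²/(2·1230) ≈ 1.67×10⁻²⁷ kg.

m ≈ 1.67×10⁻²⁷ kg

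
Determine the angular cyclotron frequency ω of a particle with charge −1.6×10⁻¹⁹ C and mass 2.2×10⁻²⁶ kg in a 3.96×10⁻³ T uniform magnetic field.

ω ≈ 2.88×10⁴ rad/s

ω = |q|B/m.
ω = (1.6×10⁻¹⁹)(3.96×10⁻³)/2.2×10⁻²⁶ ≈ 2.88×10⁴ rad/s.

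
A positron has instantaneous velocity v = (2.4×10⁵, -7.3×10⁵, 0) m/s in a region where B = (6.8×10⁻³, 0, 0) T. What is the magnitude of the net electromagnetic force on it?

v×B = (0, 0, 4960) N/C.
F = q v×B = (1.602×10⁻¹⁹ C)·(0, 0, 4960) = (0, 0, 7.95×10⁻¹⁶) N.
|F| = 7.95×10⁻¹⁶ N.

|F| ≈ 7.95×10⁻¹⁶ N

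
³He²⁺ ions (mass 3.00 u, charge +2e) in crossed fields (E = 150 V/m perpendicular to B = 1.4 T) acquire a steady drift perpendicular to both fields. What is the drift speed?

v_d ≈ 110 m/s

In crossed fields the guiding centre drifts at v_d = |E×B|/B² = E/B, independent of charge and mass.
v_d = 150/1.4 = 110 m/s.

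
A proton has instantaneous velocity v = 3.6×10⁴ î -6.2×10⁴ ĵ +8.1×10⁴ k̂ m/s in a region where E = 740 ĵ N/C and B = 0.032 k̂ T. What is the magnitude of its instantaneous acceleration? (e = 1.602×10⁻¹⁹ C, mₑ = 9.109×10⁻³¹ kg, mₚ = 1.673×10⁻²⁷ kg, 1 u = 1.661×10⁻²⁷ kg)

v×B = (-1980, -1150, 0) N/C.
E + v×B = (-1980, -412, 0) N/C.
F = q(E + v×B) = (1.602×10⁻¹⁹ C)·(-1980, -412, 0) = (-3.18×10⁻¹⁶, -6.60×10⁻¹⁷, 0) N.
|a| = |F|/m = 3.246×10⁻¹⁶/1.673×10⁻²⁷ ≈ 1.94×10¹¹ m/s².

|a| ≈ 1.94×10¹¹ m/s²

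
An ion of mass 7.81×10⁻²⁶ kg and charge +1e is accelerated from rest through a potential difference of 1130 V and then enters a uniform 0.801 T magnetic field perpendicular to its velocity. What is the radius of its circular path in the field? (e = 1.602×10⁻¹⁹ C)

r ≈ 0.0414 m

Acceleration: |q|V = ½mv² ⇒ v = √(2|q|V/m) = √(2·1.602×10⁻¹⁹·1130/7.81×10⁻²⁶) ≈ 6.809×10⁴ m/s.
In the field: r = mv/(|q|B) = (7.81×10⁻²⁶)(6.809×10⁴)/((1.602×10⁻¹⁹)(0.801)) ≈ 0.0414 m.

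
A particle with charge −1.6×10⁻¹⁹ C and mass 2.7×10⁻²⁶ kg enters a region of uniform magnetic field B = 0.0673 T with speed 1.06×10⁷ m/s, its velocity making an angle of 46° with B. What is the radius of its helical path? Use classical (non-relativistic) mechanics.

v⊥ = v sinθ = 1.06×10⁷·sin46° ≈ 7.625×10⁶ m/s.
r = m v⊥/(|q|B) = (2.7×10⁻²⁶)(7.625×10⁶)/((1.6×10⁻¹⁹)(0.0673)) ≈ 19.1 m.

r ≈ 19.1 m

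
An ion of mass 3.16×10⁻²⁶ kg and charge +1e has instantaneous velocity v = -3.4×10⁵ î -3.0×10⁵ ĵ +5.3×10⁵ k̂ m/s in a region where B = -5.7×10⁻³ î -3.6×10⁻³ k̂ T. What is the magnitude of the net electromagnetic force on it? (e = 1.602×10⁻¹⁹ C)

|F| ≈ 7.53×10⁻¹⁶ N

v×B = (1080, -4240, -1710) N/C.
F = q v×B = (1.602×10⁻¹⁹ C)·(1080, -4240, -1710) = (1.73×10⁻¹⁶, -6.80×10⁻¹⁶, -2.74×10⁻¹⁶) N.
|F| = 7.53×10⁻¹⁶ N.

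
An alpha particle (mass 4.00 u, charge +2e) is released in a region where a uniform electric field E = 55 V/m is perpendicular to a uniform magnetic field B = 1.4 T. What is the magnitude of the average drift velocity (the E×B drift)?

v_d ≈ 39 m/s

The steady drift has the magnetic force balancing the electric force, so v_d = E/B.
v_d = 55/1.4 = 39 m/s.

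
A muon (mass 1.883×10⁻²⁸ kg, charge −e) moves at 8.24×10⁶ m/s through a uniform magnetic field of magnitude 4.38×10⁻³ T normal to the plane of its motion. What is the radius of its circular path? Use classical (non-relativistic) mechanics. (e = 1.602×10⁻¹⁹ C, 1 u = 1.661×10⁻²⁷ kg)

The magnetic force provides the centripetal force: |q|vB = mv²/r.
r = mv/(|q|B) = (1.883×10⁻²⁸)(8.24×10⁶)/((1.602×10⁻¹⁹)(4.38×10⁻³)) ≈ 2.21 m.

r ≈ 2.21 m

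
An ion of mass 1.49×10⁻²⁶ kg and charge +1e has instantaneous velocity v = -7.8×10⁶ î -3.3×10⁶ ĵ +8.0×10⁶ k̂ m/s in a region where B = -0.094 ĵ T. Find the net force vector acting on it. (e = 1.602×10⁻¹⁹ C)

F ≈ (1.20×10⁻¹³, 0, 1.17×10⁻¹³) N

v×B = (7.52×10⁵, 0, 7.33×10⁵) N/C.
F = q v×B = (1.602×10⁻¹⁹ C)·(7.52×10⁵, 0, 7.33×10⁵) = (1.20×10⁻¹³, 0, 1.17×10⁻¹³) N.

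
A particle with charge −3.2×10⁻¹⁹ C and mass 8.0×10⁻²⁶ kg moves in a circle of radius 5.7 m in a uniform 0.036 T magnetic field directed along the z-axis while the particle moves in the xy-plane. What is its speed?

From |q|vB = mv²/r, v = |q|Br/m.
v = (3.2×10⁻¹⁹)(0.036)(5.7)/8.0×10⁻²⁶ ≈ 8.2×10⁵ m/s.

v ≈ 8.2×10⁵ m/s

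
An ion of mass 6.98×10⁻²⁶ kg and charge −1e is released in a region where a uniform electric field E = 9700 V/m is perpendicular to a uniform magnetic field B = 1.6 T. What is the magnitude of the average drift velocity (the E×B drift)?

v_d ≈ 6100 m/s

The E×B drift speed is v_d = E/B.
v_d = 9700/1.6 = 6100 m/s.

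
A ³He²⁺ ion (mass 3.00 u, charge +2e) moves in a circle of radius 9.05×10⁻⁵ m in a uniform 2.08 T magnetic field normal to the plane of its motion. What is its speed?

From |q|vB = mv²/r, v = |q|Br/m.
v = (3.204×10⁻¹⁹)(2.08)(9.05×10⁻⁵)/4.983×10⁻²⁷ ≈ 1.21×10⁴ m/s.

v ≈ 1.21×10⁴ m/s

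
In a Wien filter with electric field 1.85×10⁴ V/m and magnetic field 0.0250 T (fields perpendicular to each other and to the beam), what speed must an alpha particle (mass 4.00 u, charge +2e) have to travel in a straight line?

Straight-line motion ⇒ electric and magnetic forces cancel, so E = vB.
v = E/B = 1.85×10⁴/0.0250 = 7.40×10⁵ m/s.

v = 7.40×10⁵ m/s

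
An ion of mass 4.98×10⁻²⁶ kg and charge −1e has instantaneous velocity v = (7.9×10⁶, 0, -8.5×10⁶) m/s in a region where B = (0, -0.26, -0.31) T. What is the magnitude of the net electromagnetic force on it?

|F| ≈ 6.23×10⁻¹³ N

v×B = (-2.21×10⁶, 2.45×10⁶, -2.05×10⁶) N/C.
F = q v×B = (−1.602×10⁻¹⁹ C)·(-2.21×10⁶, 2.45×10⁶, -2.05×10⁶) = (3.54×10⁻¹³, -3.92×10⁻¹³, 3.29×10⁻¹³) N.
|F| = 6.23×10⁻¹³ N.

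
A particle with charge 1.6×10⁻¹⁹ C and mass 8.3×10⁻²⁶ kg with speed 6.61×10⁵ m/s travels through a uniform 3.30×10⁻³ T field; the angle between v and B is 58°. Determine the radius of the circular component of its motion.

r ≈ 88.1 m

v⊥ = v sinθ = 6.61×10⁵·sin58° ≈ 5.606×10⁵ m/s.
r = m v⊥/(|q|B) = (8.3×10⁻²⁶)(5.606×10⁵)/((1.6×10⁻¹⁹)(3.30×10⁻³)) ≈ 88.1 m.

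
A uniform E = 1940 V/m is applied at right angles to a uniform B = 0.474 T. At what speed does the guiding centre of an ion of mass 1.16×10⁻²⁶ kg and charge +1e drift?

The E×B drift speed is v_d = E/B.
v_d = 1940/0.474 = 4090 m/s.

v_d ≈ 4090 m/s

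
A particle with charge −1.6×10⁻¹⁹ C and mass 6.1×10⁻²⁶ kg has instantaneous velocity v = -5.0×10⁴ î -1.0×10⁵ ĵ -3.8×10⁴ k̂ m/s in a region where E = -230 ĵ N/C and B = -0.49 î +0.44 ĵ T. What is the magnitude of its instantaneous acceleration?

|a| ≈ 1.97×10¹¹ m/s²

v×B = (1.67×10⁴, 1.86×10⁴, -7.10×10⁴) N/C.
E + v×B = (1.67×10⁴, 1.84×10⁴, -7.10×10⁴) N/C.
F = q(E + v×B) = (−1.6×10⁻¹⁹ C)·(1.67×10⁴, 1.84×10⁴, -7.10×10⁴) = (-2.68×10⁻¹⁵, -2.94×10⁻¹⁵, 1.14×10⁻¹⁴) N.
|a| = |F|/m = 1.204×10⁻¹⁴/6.1×10⁻²⁶ ≈ 1.97×10¹¹ m/s².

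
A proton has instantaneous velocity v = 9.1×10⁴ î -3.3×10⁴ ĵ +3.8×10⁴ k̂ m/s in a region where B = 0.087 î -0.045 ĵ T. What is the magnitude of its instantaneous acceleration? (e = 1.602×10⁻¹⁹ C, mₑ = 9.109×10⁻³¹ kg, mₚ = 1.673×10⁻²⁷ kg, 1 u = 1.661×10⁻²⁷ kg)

|a| ≈ 3.75×10¹¹ m/s²

v×B = (1710, 3310, -1220) N/C.
F = q v×B = (1.602×10⁻¹⁹ C)·(1710, 3310, -1220) = (2.74×10⁻¹⁶, 5.30×10⁻¹⁶, -1.96×10⁻¹⁶) N.
|a| = |F|/m = 6.277×10⁻¹⁶/1.673×10⁻²⁷ ≈ 3.75×10¹¹ m/s².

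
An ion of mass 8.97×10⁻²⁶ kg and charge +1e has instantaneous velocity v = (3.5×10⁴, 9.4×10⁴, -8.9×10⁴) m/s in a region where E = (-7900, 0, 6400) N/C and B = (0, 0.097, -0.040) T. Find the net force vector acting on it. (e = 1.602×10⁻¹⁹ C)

F ≈ (-4.85×10⁻¹⁶, 2.24×10⁻¹⁶, 1.57×10⁻¹⁵) N

v×B = (4870, 1400, 3400) N/C.
E + v×B = (-3030, 1400, 9800) N/C.
F = q(E + v×B) = (1.602×10⁻¹⁹ C)·(-3030, 1400, 9800) = (-4.85×10⁻¹⁶, 2.24×10⁻¹⁶, 1.57×10⁻¹⁵) N.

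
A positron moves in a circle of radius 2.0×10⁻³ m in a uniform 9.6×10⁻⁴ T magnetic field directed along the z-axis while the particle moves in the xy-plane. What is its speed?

From |q|vB = mv²/r, v = |q|Br/m.
v = (1.602×10⁻¹⁹)(9.6×10⁻⁴)(2.0×10⁻³)/9.109×10⁻³¹ ≈ 3.4×10⁵ m/s.

v ≈ 3.4×10⁵ m/s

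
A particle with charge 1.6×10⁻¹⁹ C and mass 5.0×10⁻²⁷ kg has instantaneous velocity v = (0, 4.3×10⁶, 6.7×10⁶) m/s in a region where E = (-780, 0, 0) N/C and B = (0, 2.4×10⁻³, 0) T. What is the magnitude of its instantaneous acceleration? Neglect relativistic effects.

v×B = (-1.61×10⁴, 0, 0) N/C.
E + v×B = (-1.69×10⁴, 0, 0) N/C.
F = q(E + v×B) = (1.6×10⁻¹⁹ C)·(-1.69×10⁴, 0, 0) = (-2.70×10⁻¹⁵, 0, 0) N.
|a| = |F|/m = 2.698×10⁻¹⁵/5.0×10⁻²⁷ ≈ 5.40×10¹¹ m/s².

|a| ≈ 5.40×10¹¹ m/s²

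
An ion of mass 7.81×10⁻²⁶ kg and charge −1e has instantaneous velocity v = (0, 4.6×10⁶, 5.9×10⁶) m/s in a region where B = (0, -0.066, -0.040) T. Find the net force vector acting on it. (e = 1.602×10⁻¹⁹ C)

F ≈ (-3.29×10⁻¹⁴, 0, 0) N

v×B = (2.05×10⁵, 0, 0) N/C.
F = q v×B = (−1.602×10⁻¹⁹ C)·(2.05×10⁵, 0, 0) = (-3.29×10⁻¹⁴, 0, 0) N.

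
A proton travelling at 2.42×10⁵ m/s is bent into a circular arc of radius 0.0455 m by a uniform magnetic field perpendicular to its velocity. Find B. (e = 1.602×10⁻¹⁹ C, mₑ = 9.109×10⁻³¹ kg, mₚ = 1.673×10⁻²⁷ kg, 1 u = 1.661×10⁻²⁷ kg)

B ≈ 0.0555 T

From |q|vB = mv²/r, B = mv/(|q|r).
B = (1.673×10⁻²⁷)(2.42×10⁵)/((1.602×10⁻¹⁹)(0.0455)) ≈ 0.0555 T.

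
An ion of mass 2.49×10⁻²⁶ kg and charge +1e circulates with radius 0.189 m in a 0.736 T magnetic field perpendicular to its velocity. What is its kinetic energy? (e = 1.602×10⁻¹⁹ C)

v = |q|Br/m, then KE = ½mv² = (qBr)²/(2m).
v = (1.602×10⁻¹⁹)(0.736)(0.189)/2.49×10⁻²⁶ ≈ 8.950×10⁵ m/s.
KE = ½(2.49×10⁻²⁶)(8.950×10⁵)² ≈ 9.97×10⁻¹⁵ J.

KE ≈ 9.97×10⁻¹⁵ J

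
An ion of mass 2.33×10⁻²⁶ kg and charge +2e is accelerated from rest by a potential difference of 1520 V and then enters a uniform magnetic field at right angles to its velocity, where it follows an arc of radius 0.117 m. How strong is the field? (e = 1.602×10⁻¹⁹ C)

B ≈ 0.127 T

v = √(2|q|V/m) = √(2·3.204×10⁻¹⁹·1520/2.33×10⁻²⁶) ≈ 2.045×10⁵ m/s.
B = mv/(|q|r) = (2.33×10⁻²⁶)(2.045×10⁵)/((3.204×10⁻¹⁹)(0.117)) ≈ 0.127 T.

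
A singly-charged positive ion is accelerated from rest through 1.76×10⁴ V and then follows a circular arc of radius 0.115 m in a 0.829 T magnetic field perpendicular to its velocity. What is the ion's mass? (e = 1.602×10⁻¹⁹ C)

Combine |q|V = ½mv² and r = mv/(|q|B): eliminate v to get m = qB²r²/(2V).
m = (1.602×10⁻¹⁹)(0.829)²(0.115)²/(2·1.76×10⁴) ≈ 4.14×10⁻²⁶ kg.

m ≈ 4.14×10⁻²⁶ kg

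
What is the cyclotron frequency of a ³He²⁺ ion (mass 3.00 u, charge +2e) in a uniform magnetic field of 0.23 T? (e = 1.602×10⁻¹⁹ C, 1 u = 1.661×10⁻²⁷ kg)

f ≈ 2.4×10⁶ Hz

f = |q|B/(2πm).
f = (3.204×10⁻¹⁹)(0.23)/(2π·4.983×10⁻²⁷) ≈ 2.4×10⁶ Hz.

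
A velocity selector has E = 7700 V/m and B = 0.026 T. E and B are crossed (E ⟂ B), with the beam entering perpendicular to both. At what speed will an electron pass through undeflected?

Straight-line motion ⇒ electric and magnetic forces cancel, so E = vB.
v = E/B = 7700/0.026 = 3.0×10⁵ m/s.
The result is independent of the particle's charge and mass.

v = 3.0×10⁵ m/s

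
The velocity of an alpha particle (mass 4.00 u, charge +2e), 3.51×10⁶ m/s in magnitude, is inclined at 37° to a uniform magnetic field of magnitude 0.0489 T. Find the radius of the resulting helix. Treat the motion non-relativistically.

v⊥ = v sinθ = 3.51×10⁶·sin37° ≈ 2.112×10⁶ m/s.
r = m v⊥/(|q|B) = (6.644×10⁻²⁷)(2.112×10⁶)/((3.204×10⁻¹⁹)(0.0489)) ≈ 0.896 m.

r ≈ 0.896 m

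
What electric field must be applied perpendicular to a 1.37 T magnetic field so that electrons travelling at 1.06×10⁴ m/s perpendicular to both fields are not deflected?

E = 1.45×10⁴ V/m

For straight-line motion qE = qvB, so E = vB.
E = 1.06×10⁴ × 1.37 = 1.45×10⁴ V/m.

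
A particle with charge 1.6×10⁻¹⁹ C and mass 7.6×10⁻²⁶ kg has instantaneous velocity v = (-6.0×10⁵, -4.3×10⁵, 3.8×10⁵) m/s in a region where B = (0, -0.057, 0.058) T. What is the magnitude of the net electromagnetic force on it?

v×B = (-3280, 3.48×10⁴, 3.42×10⁴) N/C.
F = q v×B = (1.6×10⁻¹⁹ C)·(-3280, 3.48×10⁴, 3.42×10⁴) = (-5.25×10⁻¹⁶, 5.57×10⁻¹⁵, 5.47×10⁻¹⁵) N.
|F| = 7.82×10⁻¹⁵ N.

|F| ≈ 7.82×10⁻¹⁵ N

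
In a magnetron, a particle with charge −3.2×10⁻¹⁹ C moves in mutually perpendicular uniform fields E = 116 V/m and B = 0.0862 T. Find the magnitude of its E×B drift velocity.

v_d ≈ 1350 m/s

The E×B drift speed is v_d = E/B.
v_d = 116/0.0862 = 1350 m/s.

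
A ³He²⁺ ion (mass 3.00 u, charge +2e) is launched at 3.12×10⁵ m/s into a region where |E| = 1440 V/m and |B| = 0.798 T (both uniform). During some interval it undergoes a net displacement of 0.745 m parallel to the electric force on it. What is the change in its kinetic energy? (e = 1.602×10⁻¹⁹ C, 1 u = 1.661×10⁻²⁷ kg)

The magnetic force is always ⟂ v and does no work; only the electric force changes KE.
ΔKE = F_E · d = |q|E d = (3.204×10⁻¹⁹)(1440)(0.745) ≈ 3.44×10⁻¹⁶ J.

ΔKE ≈ 3.44×10⁻¹⁶ J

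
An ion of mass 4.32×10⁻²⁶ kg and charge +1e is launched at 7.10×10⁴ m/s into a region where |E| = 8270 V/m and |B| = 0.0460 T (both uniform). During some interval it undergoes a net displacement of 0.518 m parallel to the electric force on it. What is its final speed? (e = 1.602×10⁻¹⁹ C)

B does no work; ΔKE = |q|E d.
½mv_f² = ½mv₀² + |q|Ed = ½(4.32×10⁻²⁶)(7.10×10⁴)² + (1.602×10⁻¹⁹)(8270)(0.518) ≈ 1.089×10⁻¹⁶ J + 6.863×10⁻¹⁶ J ≈ 7.952×10⁻¹⁶ J.
v_f = √(2·7.952×10⁻¹⁶/4.32×10⁻²⁶) ≈ 1.92×10⁵ m/s.

v_f ≈ 1.92×10⁵ m/s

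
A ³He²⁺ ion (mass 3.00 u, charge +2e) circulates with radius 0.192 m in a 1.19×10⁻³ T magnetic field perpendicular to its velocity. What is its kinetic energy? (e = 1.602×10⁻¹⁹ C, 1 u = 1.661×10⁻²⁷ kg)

KE ≈ 3.36 eV

v = |q|Br/m, then KE = ½mv² = (qBr)²/(2m).
v = (3.204×10⁻¹⁹)(1.19×10⁻³)(0.192)/4.983×10⁻²⁷ ≈ 1.469×10⁴ m/s.
KE = ½(4.983×10⁻²⁷)(1.469×10⁴)² ≈ 5.38×10⁻¹⁹ J = 3.36 eV.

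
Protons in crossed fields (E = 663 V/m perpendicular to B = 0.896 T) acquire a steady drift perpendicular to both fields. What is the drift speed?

v_d ≈ 740 m/s

The steady drift has the magnetic force balancing the electric force, so v_d = E/B.
v_d = 663/0.896 = 740 m/s.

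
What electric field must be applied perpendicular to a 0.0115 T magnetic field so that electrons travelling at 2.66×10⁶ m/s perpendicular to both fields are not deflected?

For straight-line motion qE = qvB, so E = vB.
E = 2.66×10⁶ × 0.0115 = 3.06×10⁴ V/m.

E = 3.06×10⁴ V/m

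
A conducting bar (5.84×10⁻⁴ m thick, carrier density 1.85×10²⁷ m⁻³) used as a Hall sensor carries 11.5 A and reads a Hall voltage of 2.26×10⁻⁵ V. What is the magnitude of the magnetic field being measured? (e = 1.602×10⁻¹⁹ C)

From V_H = IB/(n e t), B = V_H n e t / I.
B = (2.26×10⁻⁵)(1.85×10²⁷)(1.602×10⁻¹⁹)(5.84×10⁻⁴)/11.5 ≈ 0.340 T.

B ≈ 0.340 T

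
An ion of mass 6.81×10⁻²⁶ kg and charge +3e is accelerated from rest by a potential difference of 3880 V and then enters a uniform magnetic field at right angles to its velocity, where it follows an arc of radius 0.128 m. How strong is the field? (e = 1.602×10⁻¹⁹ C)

v = √(2|q|V/m) = √(2·4.806×10⁻¹⁹·3880/6.81×10⁻²⁶) ≈ 2.340×10⁵ m/s.
B = mv/(|q|r) = (6.81×10⁻²⁶)(2.340×10⁵)/((4.806×10⁻¹⁹)(0.128)) ≈ 0.259 T.

B ≈ 0.259 T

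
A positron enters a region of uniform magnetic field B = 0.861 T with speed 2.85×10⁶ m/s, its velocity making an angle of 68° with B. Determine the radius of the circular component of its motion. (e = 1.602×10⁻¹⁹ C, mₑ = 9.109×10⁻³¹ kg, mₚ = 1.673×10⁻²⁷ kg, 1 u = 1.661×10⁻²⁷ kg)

v⊥ = v sinθ = 2.85×10⁶·sin68° ≈ 2.642×10⁶ m/s.
r = m v⊥/(|q|B) = (9.109×10⁻³¹)(2.642×10⁶)/((1.602×10⁻¹⁹)(0.861)) ≈ 1.75×10⁻⁵ m.

r ≈ 1.75×10⁻⁵ m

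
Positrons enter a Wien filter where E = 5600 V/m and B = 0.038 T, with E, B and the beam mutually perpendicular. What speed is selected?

v = 1.5×10⁵ m/s

Straight-line motion ⇒ electric and magnetic forces cancel, so E = vB.
v = E/B = 5600/0.038 = 1.5×10⁵ m/s.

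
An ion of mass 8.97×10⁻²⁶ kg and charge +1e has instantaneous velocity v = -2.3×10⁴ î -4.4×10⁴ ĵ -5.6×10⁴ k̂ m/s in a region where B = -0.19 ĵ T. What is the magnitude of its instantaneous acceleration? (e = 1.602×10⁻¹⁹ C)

|a| ≈ 2.05×10¹⁰ m/s²

v×B = (-1.06×10⁴, 0, 4370) N/C.
F = q v×B = (1.602×10⁻¹⁹ C)·(-1.06×10⁴, 0, 4370) = (-1.70×10⁻¹⁵, 0, 7.00×10⁻¹⁶) N.
|a| = |F|/m = 1.843×10⁻¹⁵/8.97×10⁻²⁶ ≈ 2.05×10¹⁰ m/s².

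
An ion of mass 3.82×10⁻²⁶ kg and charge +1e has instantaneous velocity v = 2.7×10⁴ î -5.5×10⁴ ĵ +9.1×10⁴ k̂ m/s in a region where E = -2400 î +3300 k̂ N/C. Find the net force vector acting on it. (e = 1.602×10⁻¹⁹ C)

F ≈ (-3.84×10⁻¹⁶, 0, 5.29×10⁻¹⁶) N

Only an electric field acts, so F = qE = (1.602×10⁻¹⁹ C)·(-2400, 0, 3300) = (-3.84×10⁻¹⁶, 0, 5.29×10⁻¹⁶) N.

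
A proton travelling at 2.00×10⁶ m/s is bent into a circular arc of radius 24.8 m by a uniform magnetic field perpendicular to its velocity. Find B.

From |q|vB = mv²/r, B = mv/(|q|r).
B = (1.673×10⁻²⁷)(2.00×10⁶)/((1.602×10⁻¹⁹)(24.8)) ≈ 8.42×10⁻⁴ T.

B ≈ 8.42×10⁻⁴ T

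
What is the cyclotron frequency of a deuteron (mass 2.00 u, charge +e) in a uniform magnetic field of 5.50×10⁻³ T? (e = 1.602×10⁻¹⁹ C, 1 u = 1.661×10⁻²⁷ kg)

f = |q|B/(2πm).
f = (1.602×10⁻¹⁹)(5.50×10⁻³)/(2π·3.322×10⁻²⁷) ≈ 4.22×10⁴ Hz.

f ≈ 4.22×10⁴ Hz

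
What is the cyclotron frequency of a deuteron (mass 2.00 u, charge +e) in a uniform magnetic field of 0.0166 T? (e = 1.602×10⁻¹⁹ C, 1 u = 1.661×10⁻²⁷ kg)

f ≈ 1.27×10⁵ Hz

f = |q|B/(2πm).
f = (1.602×10⁻¹⁹)(0.0166)/(2π·3.322×10⁻²⁷) ≈ 1.27×10⁵ Hz.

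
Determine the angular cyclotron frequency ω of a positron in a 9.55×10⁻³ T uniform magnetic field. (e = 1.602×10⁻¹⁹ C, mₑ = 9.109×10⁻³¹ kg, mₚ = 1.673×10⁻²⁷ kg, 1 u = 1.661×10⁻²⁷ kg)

ω ≈ 1.68×10⁹ rad/s

ω = |q|B/m.
ω = (1.602×10⁻¹⁹)(9.55×10⁻³)/9.109×10⁻³¹ ≈ 1.68×10⁹ rad/s.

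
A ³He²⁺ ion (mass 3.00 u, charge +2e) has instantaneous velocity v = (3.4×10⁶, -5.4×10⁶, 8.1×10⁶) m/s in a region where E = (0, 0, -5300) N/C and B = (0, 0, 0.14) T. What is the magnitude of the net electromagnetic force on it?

|F| ≈ 2.86×10⁻¹³ N

v×B = (-7.56×10⁵, -4.76×10⁵, 0) N/C.
E + v×B = (-7.56×10⁵, -4.76×10⁵, -5300) N/C.
F = q(E + v×B) = (3.204×10⁻¹⁹ C)·(-7.56×10⁵, -4.76×10⁵, -5300) = (-2.42×10⁻¹³, -1.53×10⁻¹³, -1.70×10⁻¹⁵) N.
|F| = 2.86×10⁻¹³ N.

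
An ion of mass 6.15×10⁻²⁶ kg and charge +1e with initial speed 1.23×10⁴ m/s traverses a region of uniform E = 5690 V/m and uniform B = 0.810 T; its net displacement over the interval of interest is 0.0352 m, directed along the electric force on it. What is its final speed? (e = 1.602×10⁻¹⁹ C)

v_f ≈ 3.46×10⁴ m/s

B does no work; ΔKE = |q|E d.
½mv_f² = ½mv₀² + |q|Ed = ½(6.15×10⁻²⁶)(1.23×10⁴)² + (1.602×10⁻¹⁹)(5690)(0.0352) ≈ 4.652×10⁻¹⁸ J + 3.209×10⁻¹⁷ J ≈ 3.674×10⁻¹⁷ J.
v_f = √(2·3.674×10⁻¹⁷/6.15×10⁻²⁶) ≈ 3.46×10⁴ m/s.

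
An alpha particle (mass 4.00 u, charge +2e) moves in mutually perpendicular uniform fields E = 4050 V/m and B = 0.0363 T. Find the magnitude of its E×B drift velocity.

The E×B drift speed is v_d = E/B.
v_d = 4050/0.0363 = 1.12×10⁵ m/s.

v_d ≈ 1.12×10⁵ m/s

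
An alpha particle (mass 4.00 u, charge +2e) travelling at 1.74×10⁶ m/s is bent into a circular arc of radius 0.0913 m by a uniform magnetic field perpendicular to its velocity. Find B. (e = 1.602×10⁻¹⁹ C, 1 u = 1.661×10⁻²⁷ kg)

B ≈ 0.395 T

From |q|vB = mv²/r, B = mv/(|q|r).
B = (6.644×10⁻²⁷)(1.74×10⁶)/((3.204×10⁻¹⁹)(0.0913)) ≈ 0.395 T.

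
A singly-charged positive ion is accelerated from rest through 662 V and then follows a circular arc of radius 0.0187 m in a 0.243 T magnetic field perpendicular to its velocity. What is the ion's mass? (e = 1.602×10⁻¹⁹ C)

m ≈ 2.50×10⁻²⁷ kg

Combine |q|V = ½mv² and r = mv/(|q|B): eliminate v to get m = qB²r²/(2V).
m = (1.602×10⁻¹⁹)(0.243)²(0.0187)²/(2·662) ≈ 2.50×10⁻²⁷ kg.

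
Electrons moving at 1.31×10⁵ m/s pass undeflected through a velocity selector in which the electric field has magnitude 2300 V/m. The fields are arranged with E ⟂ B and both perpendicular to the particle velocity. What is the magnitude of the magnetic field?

Balance of forces in the selector: qE = qvB ⇒ B = E/v.
B = 2300/1.31×10⁵ = 0.0176 T.

B = 0.0176 T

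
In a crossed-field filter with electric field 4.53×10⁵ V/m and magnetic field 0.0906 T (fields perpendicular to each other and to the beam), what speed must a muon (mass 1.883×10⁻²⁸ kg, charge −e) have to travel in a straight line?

For undeflected motion the electric and magnetic forces balance: qE = qvB.
v = E/B = 4.53×10⁵/0.0906 = 5.00×10⁶ m/s.

v = 5.00×10⁶ m/s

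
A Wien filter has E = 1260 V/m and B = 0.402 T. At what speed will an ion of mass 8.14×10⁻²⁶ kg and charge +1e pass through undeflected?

Zero net Lorentz force requires |qE| = |q v×B|, i.e. E = vB.
v = E/B = 1260/0.402 = 3130 m/s.
The result is independent of the particle's charge and mass.

v = 3130 m/s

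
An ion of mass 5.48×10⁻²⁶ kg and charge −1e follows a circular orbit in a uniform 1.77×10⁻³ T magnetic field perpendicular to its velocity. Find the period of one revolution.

T ≈ 1.21×10⁻³ s

The cyclotron period depends only on m, q, B: T = 2πm/(|q|B).
T = 2π(5.48×10⁻²⁶)/((1.602×10⁻¹⁹)(1.77×10⁻³)) ≈ 1.21×10⁻³ s.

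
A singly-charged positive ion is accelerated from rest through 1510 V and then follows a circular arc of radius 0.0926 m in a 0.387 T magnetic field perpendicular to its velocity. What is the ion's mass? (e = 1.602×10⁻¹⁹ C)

Combine |q|V = ½mv² and r = mv/(|q|B): eliminate v to get m = qB²r²/(2V).
m = (1.602×10⁻¹⁹)(0.387)²(0.0926)²/(2·1510) ≈ 6.81×10⁻²⁶ kg.

m ≈ 6.81×10⁻²⁶ kg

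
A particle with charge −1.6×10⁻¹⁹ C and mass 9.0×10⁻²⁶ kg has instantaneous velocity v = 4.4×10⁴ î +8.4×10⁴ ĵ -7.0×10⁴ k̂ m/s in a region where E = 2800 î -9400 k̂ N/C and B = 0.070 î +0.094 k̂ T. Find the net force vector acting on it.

F ≈ (-1.71×10⁻¹⁵, 1.45×10⁻¹⁵, 2.44×10⁻¹⁵) N

v×B = (7900, -9040, -5880) N/C.
E + v×B = (1.07×10⁴, -9040, -1.53×10⁴) N/C.
F = q(E + v×B) = (−1.6×10⁻¹⁹ C)·(1.07×10⁴, -9040, -1.53×10⁴) = (-1.71×10⁻¹⁵, 1.45×10⁻¹⁵, 2.44×10⁻¹⁵) N.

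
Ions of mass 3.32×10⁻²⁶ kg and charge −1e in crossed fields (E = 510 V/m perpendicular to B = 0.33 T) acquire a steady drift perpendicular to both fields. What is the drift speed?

v_d ≈ 1500 m/s

In crossed fields the guiding centre drifts at v_d = |E×B|/B² = E/B, independent of charge and mass.
v_d = 510/0.33 = 1500 m/s.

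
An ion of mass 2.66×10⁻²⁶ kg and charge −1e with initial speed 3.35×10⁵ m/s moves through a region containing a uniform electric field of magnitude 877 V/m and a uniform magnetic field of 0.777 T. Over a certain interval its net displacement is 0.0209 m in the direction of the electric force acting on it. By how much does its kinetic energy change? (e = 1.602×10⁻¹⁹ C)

ΔKE ≈ 2.94×10⁻¹⁸ J

The magnetic force is always ⟂ v and does no work; only the electric force changes KE.
ΔKE = F_E · d = |q|E d = (1.602×10⁻¹⁹)(877)(0.0209) ≈ 2.94×10⁻¹⁸ J.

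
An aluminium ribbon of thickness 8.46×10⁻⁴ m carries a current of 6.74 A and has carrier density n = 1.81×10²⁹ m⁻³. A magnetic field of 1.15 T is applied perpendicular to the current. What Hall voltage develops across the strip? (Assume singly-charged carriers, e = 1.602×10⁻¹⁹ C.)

V_H ≈ 3.16×10⁻⁷ V

V_H = IB/(n e t).
V_H = (6.74)(1.15)/((1.81×10²⁹)(1.602×10⁻¹⁹)(8.46×10⁻⁴)) ≈ 3.16×10⁻⁷ V.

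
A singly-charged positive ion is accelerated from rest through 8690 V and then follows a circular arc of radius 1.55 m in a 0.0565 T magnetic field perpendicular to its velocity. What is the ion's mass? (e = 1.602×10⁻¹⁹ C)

m ≈ 7.07×10⁻²⁶ kg

Combine |q|V = ½mv² and r = mv/(|q|B): eliminate v to get m = qB²r²/(2V).
m = (1.602×10⁻¹⁹)(0.0565)²(1.55)²/(2·8690) ≈ 7.07×10⁻²⁶ kg.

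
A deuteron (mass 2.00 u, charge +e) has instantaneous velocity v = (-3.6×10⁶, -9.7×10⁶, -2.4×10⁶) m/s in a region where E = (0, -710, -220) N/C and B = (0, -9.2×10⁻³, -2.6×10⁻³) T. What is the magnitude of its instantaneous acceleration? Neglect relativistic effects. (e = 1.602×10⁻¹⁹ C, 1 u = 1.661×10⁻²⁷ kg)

|a| ≈ 1.67×10¹² m/s²

v×B = (3140, -9360, 3.31×10⁴) N/C.
E + v×B = (3140, -1.01×10⁴, 3.29×10⁴) N/C.
F = q(E + v×B) = (1.602×10⁻¹⁹ C)·(3140, -1.01×10⁴, 3.29×10⁴) = (5.03×10⁻¹⁶, -1.61×10⁻¹⁵, 5.27×10⁻¹⁵) N.
|a| = |F|/m = 5.535×10⁻¹⁵/3.322×10⁻²⁷ ≈ 1.67×10¹² m/s².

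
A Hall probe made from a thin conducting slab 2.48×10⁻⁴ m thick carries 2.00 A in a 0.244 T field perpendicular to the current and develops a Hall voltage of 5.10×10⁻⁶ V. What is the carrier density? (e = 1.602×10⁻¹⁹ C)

From V_H = IB/(n e t), n = IB/(V_H e t).
n = (2.00)(0.244)/((5.10×10⁻⁶)(1.602×10⁻¹⁹)(2.48×10⁻⁴)) ≈ 2.41×10²⁷ m⁻³.

n ≈ 2.41×10²⁷ m⁻³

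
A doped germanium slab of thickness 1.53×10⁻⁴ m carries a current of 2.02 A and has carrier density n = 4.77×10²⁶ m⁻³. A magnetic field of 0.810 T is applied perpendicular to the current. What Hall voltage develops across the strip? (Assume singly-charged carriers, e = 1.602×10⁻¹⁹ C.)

V_H ≈ 1.40×10⁻⁴ V

V_H = IB/(n e t).
V_H = (2.02)(0.810)/((4.77×10²⁶)(1.602×10⁻¹⁹)(1.53×10⁻⁴)) ≈ 1.40×10⁻⁴ V.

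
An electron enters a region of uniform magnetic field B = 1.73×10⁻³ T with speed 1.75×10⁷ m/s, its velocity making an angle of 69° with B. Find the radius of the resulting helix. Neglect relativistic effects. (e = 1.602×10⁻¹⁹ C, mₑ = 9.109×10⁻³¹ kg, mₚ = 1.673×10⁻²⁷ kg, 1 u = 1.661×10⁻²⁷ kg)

v⊥ = v sinθ = 1.75×10⁷·sin69° ≈ 1.634×10⁷ m/s.
r = m v⊥/(|q|B) = (9.109×10⁻³¹)(1.634×10⁷)/((1.602×10⁻¹⁹)(1.73×10⁻³)) ≈ 0.0537 m.

r ≈ 0.0537 m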